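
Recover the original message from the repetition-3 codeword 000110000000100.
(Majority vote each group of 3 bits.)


Groups: 000, 110, 000, 000, 100
Majority votes: 01000

01000


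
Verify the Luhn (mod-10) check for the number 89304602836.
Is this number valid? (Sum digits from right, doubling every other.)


Luhn sum = 51
51 mod 10 = 1

Invalid (Luhn sum mod 10 = 1)


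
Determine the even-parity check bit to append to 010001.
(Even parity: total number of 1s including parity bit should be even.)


Number of 1s in data: 2
Parity bit: 0

0


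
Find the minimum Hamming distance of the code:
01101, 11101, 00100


Comparing all pairs, minimum distance: 1
Can detect 0 errors, correct 0 errors

1


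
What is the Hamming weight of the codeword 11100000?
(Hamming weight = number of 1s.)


Counting 1s in 11100000

3


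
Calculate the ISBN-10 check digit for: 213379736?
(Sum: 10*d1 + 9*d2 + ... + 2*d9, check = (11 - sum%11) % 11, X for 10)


Weighted sum: 210
210 mod 11 = 1

Check digit: X


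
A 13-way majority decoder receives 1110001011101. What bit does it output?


Ones: 8 out of 13
Threshold: 7

1 (8/13 voted 1)


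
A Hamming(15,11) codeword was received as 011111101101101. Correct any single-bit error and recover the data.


Syndrome = 12: error at position 12

Data: 11111100101 (corrected bit 12)


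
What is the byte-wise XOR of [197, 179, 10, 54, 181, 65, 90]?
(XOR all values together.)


XOR chain: 197 ^ 179 ^ 10 ^ 54 ^ 181 ^ 65 ^ 90 = 228

228


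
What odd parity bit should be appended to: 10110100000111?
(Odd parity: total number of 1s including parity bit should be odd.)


Number of 1s in data: 7
Parity bit: 0

0


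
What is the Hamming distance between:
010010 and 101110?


XOR: 111100
Count of 1s: 4

4


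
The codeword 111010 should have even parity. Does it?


Number of 1s: 4

Yes, parity is correct (4 ones)


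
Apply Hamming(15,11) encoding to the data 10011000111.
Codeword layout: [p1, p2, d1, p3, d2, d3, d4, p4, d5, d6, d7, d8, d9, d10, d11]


Parity bits: p1=1, p2=0, p3=0, p4=0

101000101000111


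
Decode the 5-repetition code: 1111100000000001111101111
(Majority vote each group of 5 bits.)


Groups: 11111, 00000, 00000, 11111, 01111
Majority votes: 10011

10011


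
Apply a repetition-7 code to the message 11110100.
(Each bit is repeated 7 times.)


Each bit -> 7 copies

11111111111111111111111111110000000111111100000000000000


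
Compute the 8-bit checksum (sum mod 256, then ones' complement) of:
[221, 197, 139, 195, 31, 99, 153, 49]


Sum = 1084 mod 256 = 60
Complement = 195

195


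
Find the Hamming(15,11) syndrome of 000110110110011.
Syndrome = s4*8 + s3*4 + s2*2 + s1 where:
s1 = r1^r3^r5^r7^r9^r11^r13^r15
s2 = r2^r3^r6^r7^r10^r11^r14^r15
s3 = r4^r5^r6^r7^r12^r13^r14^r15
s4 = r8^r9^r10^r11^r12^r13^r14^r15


s1=0, s2=1, s3=1, s4=1

Syndrome = 14 (error at position 14)


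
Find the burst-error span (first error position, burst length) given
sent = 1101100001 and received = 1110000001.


XOR: 0011100000

Burst at position 2, length 3


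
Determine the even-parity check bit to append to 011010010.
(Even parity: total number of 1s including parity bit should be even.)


Number of 1s in data: 4
Parity bit: 0

0


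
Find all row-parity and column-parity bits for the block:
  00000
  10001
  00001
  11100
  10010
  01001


Row parities: 001100
Column parities: 10111

Row P: 001100, Col P: 10111, Corner: 0


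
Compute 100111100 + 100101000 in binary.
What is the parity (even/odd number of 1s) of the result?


100111100 = 316
100101000 = 296
Sum = 612 = 1001100100
1s count = 4

even parity (4 ones in 1001100100)


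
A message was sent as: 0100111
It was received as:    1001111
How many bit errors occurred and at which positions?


XOR: 1101000

3 error(s) at position(s): 0, 1, 3


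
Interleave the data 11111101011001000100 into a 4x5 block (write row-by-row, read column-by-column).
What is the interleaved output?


Matrix:
  11111
  10101
  10010
  00100
Read columns: 11101000110110101100

11101000110110101100


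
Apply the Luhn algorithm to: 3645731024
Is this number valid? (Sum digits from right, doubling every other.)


Luhn sum = 43
43 mod 10 = 3

Invalid (Luhn sum mod 10 = 3)


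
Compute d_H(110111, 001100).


XOR: 111011
Count of 1s: 5

5


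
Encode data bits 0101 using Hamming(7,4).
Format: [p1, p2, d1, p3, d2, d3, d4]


Parity bits: p1=0, p2=1, p3=0

0100101


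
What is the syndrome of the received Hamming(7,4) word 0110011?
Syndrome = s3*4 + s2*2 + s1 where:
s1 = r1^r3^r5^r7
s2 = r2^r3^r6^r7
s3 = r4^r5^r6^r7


s1=0, s2=0, s3=0

Syndrome = 0 (no error)


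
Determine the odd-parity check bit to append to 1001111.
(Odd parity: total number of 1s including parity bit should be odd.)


Number of 1s in data: 5
Parity bit: 0

0


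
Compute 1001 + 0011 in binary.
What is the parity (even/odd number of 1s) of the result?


1001 = 9
0011 = 3
Sum = 12 = 1100
1s count = 2

even parity (2 ones in 1100)


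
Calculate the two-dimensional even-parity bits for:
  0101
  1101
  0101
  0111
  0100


Row parities: 01011
Column parities: 1110

Row P: 01011, Col P: 1110, Corner: 1


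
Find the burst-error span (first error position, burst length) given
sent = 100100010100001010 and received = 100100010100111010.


XOR: 000000000000110000

Burst at position 12, length 2


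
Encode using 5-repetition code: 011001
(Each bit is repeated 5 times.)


Each bit -> 5 copies

000001111111111000000000011111


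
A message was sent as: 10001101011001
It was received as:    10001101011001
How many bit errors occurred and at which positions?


XOR: 00000000000000

0 errors (received matches sent)


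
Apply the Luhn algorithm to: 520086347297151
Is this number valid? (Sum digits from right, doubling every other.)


Luhn sum = 59
59 mod 10 = 9

Invalid (Luhn sum mod 10 = 9)


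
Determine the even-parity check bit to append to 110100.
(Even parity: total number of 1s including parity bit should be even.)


Number of 1s in data: 3
Parity bit: 1

1


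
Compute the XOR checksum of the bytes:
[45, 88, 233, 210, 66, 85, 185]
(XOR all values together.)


XOR chain: 45 ^ 88 ^ 233 ^ 210 ^ 66 ^ 85 ^ 185 = 224

224


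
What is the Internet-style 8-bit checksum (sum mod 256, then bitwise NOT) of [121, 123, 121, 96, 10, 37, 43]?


Sum = 551 mod 256 = 39
Complement = 216

216


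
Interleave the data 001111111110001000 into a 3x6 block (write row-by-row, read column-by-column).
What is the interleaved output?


Matrix:
  001111
  111110
  001000
Read columns: 010010111110110100

010010111110110100


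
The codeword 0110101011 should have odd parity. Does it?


Number of 1s: 6

No, parity error (6 ones)


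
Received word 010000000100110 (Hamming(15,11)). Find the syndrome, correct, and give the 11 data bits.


Syndrome = 11: error at position 11

Data: 00000110110 (corrected bit 11)


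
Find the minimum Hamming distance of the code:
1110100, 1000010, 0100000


Comparing all pairs, minimum distance: 3
Can detect 2 errors, correct 1 errors

3


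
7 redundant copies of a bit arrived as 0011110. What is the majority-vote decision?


Ones: 4 out of 7
Threshold: 4

1 (4/7 voted 1)


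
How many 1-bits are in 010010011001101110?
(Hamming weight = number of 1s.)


Counting 1s in 010010011001101110

9


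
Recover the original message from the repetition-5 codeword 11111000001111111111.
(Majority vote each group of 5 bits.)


Groups: 11111, 00000, 11111, 11111
Majority votes: 1011

1011


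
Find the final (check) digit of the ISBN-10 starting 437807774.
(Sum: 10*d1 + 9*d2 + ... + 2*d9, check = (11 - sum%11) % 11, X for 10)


Weighted sum: 271
271 mod 11 = 7

Check digit: 4


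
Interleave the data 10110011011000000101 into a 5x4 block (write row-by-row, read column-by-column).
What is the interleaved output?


Matrix:
  1011
  0011
  0110
  0000
  0101
Read columns: 10000001011110011001

10000001011110011001


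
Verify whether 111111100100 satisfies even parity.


Number of 1s: 8

Yes, parity is correct (8 ones)


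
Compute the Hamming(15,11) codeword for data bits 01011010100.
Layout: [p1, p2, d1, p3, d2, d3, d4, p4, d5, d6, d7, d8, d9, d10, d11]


Parity bits: p1=1, p2=0, p3=1, p4=1

100110111010100


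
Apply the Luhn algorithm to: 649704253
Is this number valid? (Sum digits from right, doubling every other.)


Luhn sum = 42
42 mod 10 = 2

Invalid (Luhn sum mod 10 = 2)


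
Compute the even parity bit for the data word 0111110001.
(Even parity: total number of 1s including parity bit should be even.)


Number of 1s in data: 6
Parity bit: 0

0


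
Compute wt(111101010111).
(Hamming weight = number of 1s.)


Counting 1s in 111101010111

9


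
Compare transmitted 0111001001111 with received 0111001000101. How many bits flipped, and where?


XOR: 0000000001010

2 error(s) at position(s): 9, 11


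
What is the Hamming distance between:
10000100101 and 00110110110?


XOR: 10110010011
Count of 1s: 6

6


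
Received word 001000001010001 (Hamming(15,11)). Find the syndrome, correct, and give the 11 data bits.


Syndrome = 14: error at position 14

Data: 10001010011 (corrected bit 14)


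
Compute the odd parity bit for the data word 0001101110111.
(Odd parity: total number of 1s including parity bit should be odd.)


Number of 1s in data: 8
Parity bit: 1

1


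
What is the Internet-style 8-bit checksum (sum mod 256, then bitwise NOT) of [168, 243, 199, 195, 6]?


Sum = 811 mod 256 = 43
Complement = 212

212


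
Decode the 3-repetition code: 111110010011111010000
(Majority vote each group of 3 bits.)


Groups: 111, 110, 010, 011, 111, 010, 000
Majority votes: 1101100

1101100


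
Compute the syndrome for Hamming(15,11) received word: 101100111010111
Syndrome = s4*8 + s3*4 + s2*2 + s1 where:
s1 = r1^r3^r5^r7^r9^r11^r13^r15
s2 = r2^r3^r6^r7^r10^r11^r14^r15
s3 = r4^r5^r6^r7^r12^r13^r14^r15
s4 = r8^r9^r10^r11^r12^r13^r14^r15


s1=1, s2=1, s3=1, s4=0

Syndrome = 7 (error at position 7)


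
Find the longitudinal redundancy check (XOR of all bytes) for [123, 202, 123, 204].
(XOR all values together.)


XOR chain: 123 ^ 202 ^ 123 ^ 204 = 6

6


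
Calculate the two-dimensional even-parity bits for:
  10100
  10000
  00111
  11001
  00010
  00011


Row parities: 011110
Column parities: 11011

Row P: 011110, Col P: 11011, Corner: 0


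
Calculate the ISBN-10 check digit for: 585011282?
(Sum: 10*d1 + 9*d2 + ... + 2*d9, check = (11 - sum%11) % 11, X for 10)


Weighted sum: 209
209 mod 11 = 0

Check digit: 0


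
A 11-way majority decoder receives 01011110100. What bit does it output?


Ones: 6 out of 11
Threshold: 6

1 (6/11 voted 1)


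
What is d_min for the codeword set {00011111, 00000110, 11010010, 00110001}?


Comparing all pairs, minimum distance: 3
Can detect 2 errors, correct 1 errors

3


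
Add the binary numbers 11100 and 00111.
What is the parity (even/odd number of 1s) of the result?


11100 = 28
00111 = 7
Sum = 35 = 100011
1s count = 3

odd parity (3 ones in 100011)


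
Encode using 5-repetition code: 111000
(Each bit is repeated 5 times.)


Each bit -> 5 copies

111111111111111000000000000000


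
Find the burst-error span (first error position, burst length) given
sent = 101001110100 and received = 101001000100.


XOR: 000000110000

Burst at position 6, length 2


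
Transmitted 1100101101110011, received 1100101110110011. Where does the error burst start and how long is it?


XOR: 0000000011000000

Burst at position 8, length 2


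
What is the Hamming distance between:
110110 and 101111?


XOR: 011001
Count of 1s: 3

3


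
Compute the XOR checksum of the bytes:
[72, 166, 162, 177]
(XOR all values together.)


XOR chain: 72 ^ 166 ^ 162 ^ 177 = 253

253


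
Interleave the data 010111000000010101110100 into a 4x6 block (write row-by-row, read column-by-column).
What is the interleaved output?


Matrix:
  010111
  000000
  010101
  110100
Read columns: 000110110000101110001010

000110110000101110001010


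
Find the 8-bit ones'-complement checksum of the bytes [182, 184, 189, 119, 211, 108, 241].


Sum = 1234 mod 256 = 210
Complement = 45

45


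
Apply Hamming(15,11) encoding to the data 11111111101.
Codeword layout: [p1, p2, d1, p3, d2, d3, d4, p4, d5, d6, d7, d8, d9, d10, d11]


Parity bits: p1=1, p2=0, p3=0, p4=0

101011101111101


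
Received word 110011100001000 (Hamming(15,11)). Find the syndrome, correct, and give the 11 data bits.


Syndrome = 11: error at position 11

Data: 01110011000 (corrected bit 11)


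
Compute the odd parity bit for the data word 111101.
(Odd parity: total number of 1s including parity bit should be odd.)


Number of 1s in data: 5
Parity bit: 0

0


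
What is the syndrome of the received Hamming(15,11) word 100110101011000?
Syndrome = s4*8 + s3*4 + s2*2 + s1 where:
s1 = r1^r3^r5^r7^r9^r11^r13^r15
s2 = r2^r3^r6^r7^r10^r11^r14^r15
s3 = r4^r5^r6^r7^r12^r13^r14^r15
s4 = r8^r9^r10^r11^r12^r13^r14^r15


s1=1, s2=0, s3=0, s4=1

Syndrome = 9 (error at position 9)


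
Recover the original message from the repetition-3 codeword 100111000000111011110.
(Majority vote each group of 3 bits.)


Groups: 100, 111, 000, 000, 111, 011, 110
Majority votes: 0100111

0100111


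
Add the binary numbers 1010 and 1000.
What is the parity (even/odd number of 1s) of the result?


1010 = 10
1000 = 8
Sum = 18 = 10010
1s count = 2

even parity (2 ones in 10010)


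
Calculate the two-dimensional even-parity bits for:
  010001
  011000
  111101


Row parities: 001
Column parities: 110100

Row P: 001, Col P: 110100, Corner: 1


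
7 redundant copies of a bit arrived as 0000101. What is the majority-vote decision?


Ones: 2 out of 7
Threshold: 4

0 (2/7 voted 1)


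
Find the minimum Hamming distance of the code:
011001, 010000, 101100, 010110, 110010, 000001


Comparing all pairs, minimum distance: 2
Can detect 1 errors, correct 0 errors

2


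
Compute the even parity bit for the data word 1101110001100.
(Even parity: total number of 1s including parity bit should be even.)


Number of 1s in data: 7
Parity bit: 1

1


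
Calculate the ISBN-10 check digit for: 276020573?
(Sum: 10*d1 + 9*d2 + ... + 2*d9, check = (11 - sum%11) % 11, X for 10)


Weighted sum: 190
190 mod 11 = 3

Check digit: 8


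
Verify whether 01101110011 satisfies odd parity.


Number of 1s: 7

Yes, parity is correct (7 ones)


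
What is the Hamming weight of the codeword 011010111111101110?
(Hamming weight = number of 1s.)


Counting 1s in 011010111111101110

13


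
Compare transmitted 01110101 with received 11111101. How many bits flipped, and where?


XOR: 10001000

2 error(s) at position(s): 0, 4


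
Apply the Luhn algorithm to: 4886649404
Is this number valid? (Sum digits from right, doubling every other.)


Luhn sum = 53
53 mod 10 = 3

Invalid (Luhn sum mod 10 = 3)


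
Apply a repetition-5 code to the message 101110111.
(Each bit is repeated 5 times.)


Each bit -> 5 copies

111110000011111111111111100000111111111111111


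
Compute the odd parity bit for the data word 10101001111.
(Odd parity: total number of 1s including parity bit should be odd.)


Number of 1s in data: 7
Parity bit: 0

0


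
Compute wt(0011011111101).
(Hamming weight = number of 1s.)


Counting 1s in 0011011111101

9


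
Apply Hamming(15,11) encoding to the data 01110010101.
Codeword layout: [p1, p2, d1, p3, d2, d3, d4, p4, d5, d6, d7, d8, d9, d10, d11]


Parity bits: p1=1, p2=0, p3=1, p4=1

100111110010101


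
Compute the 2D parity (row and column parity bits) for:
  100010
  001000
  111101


Row parities: 011
Column parities: 010111

Row P: 011, Col P: 010111, Corner: 0


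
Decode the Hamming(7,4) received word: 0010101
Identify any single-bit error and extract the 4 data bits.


Syndrome = 1: error at position 1

Data: 1101 (corrected bit 1)


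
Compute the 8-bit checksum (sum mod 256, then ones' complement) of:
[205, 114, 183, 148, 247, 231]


Sum = 1128 mod 256 = 104
Complement = 151

151


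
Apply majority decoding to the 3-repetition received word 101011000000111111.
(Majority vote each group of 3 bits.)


Groups: 101, 011, 000, 000, 111, 111
Majority votes: 110011

110011


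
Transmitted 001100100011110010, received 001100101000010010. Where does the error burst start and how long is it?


XOR: 000000001011100000

Burst at position 8, length 5


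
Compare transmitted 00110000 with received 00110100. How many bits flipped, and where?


XOR: 00000100

1 error(s) at position(s): 5


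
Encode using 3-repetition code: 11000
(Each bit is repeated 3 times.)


Each bit -> 3 copies

111111000000000


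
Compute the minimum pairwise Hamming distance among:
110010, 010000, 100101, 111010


Comparing all pairs, minimum distance: 1
Can detect 0 errors, correct 0 errors

1


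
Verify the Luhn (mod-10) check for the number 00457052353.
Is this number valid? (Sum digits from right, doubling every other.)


Luhn sum = 28
28 mod 10 = 8

Invalid (Luhn sum mod 10 = 8)


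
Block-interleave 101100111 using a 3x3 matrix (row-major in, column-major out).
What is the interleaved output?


Matrix:
  101
  100
  111
Read columns: 111001101

111001101


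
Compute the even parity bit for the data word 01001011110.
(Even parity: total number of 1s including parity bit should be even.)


Number of 1s in data: 6
Parity bit: 0

0


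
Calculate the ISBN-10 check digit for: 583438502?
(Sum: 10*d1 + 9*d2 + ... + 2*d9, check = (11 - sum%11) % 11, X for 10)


Weighted sum: 256
256 mod 11 = 3

Check digit: 8


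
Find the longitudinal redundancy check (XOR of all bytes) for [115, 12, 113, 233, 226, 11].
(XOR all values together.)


XOR chain: 115 ^ 12 ^ 113 ^ 233 ^ 226 ^ 11 = 14

14


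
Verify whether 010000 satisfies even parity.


Number of 1s: 1

No, parity error (1 ones)


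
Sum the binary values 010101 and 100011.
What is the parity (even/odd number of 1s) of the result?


010101 = 21
100011 = 35
Sum = 56 = 111000
1s count = 3

odd parity (3 ones in 111000)


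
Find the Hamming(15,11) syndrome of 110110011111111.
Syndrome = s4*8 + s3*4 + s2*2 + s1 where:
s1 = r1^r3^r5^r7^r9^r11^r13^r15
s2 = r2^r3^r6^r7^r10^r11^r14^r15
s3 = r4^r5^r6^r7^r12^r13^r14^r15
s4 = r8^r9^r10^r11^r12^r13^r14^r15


s1=0, s2=1, s3=0, s4=0

Syndrome = 2 (error at position 2)


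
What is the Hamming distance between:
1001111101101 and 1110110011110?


XOR: 0111001110011
Count of 1s: 8

8


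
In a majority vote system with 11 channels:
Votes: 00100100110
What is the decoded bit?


Ones: 4 out of 11
Threshold: 6

0 (4/11 voted 1)


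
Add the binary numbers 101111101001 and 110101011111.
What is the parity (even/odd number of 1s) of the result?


101111101001 = 3049
110101011111 = 3423
Sum = 6472 = 1100101001000
1s count = 5

odd parity (5 ones in 1100101001000)


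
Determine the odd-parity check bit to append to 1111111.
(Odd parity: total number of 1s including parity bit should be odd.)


Number of 1s in data: 7
Parity bit: 0

0


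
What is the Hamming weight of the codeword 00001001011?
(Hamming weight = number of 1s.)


Counting 1s in 00001001011

4


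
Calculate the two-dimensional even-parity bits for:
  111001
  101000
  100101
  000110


Row parities: 0010
Column parities: 110010

Row P: 0010, Col P: 110010, Corner: 1


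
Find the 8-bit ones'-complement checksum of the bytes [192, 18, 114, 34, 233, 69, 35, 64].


Sum = 759 mod 256 = 247
Complement = 8

8


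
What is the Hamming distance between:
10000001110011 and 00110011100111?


XOR: 10110010010100
Count of 1s: 6

6


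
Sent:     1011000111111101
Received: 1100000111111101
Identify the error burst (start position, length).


XOR: 0111000000000000

Burst at position 1, length 3


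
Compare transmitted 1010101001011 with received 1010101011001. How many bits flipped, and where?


XOR: 0000000010010

2 error(s) at position(s): 8, 11


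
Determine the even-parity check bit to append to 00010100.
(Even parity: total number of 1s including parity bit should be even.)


Number of 1s in data: 2
Parity bit: 0

0


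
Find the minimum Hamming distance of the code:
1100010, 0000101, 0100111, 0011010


Comparing all pairs, minimum distance: 2
Can detect 1 errors, correct 0 errors

2


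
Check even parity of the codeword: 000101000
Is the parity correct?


Number of 1s: 2

Yes, parity is correct (2 ones)


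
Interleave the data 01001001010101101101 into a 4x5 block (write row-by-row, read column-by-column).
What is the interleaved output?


Matrix:
  01001
  00101
  01011
  01101
Read columns: 00001011010100101111

00001011010100101111


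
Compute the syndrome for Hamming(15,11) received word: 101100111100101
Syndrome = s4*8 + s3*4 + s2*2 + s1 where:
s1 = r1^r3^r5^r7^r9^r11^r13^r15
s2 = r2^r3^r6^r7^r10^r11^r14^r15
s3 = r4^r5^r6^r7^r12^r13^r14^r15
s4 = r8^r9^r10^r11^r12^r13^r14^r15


s1=0, s2=0, s3=0, s4=1

Syndrome = 8 (error at position 8)


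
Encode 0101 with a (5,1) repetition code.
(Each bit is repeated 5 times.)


Each bit -> 5 copies

00000111110000011111


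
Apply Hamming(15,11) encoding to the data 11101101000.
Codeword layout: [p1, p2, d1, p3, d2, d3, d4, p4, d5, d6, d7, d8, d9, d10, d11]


Parity bits: p1=1, p2=1, p3=1, p4=1

111111011101000


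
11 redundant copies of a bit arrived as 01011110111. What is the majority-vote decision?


Ones: 8 out of 11
Threshold: 6

1 (8/11 voted 1)


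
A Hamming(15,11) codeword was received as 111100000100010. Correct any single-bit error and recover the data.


Syndrome = 0: no error detected

Data: 10000100010 (no errors)


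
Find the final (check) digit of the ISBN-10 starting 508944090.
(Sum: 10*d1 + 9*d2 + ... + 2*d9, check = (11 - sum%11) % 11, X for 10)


Weighted sum: 248
248 mod 11 = 6

Check digit: 5


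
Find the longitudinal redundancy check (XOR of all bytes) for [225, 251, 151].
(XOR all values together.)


XOR chain: 225 ^ 251 ^ 151 = 141

141


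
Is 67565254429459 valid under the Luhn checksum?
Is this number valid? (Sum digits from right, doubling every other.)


Luhn sum = 58
58 mod 10 = 8

Invalid (Luhn sum mod 10 = 8)


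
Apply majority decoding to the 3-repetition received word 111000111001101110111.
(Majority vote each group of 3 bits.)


Groups: 111, 000, 111, 001, 101, 110, 111
Majority votes: 1010111

1010111


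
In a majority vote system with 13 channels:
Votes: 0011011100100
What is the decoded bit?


Ones: 6 out of 13
Threshold: 7

0 (6/13 voted 1)


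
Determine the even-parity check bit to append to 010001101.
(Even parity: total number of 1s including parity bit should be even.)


Number of 1s in data: 4
Parity bit: 0

0


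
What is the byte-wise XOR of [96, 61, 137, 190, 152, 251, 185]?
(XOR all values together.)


XOR chain: 96 ^ 61 ^ 137 ^ 190 ^ 152 ^ 251 ^ 185 = 176

176


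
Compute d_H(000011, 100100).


XOR: 100111
Count of 1s: 4

4


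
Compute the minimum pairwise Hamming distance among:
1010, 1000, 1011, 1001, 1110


Comparing all pairs, minimum distance: 1
Can detect 0 errors, correct 0 errors

1


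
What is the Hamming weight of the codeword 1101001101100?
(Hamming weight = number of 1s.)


Counting 1s in 1101001101100

7


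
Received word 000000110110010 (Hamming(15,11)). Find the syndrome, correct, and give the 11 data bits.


Syndrome = 0: no error detected

Data: 00010110010 (no errors)


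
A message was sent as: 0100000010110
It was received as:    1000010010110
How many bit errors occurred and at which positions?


XOR: 1100010000000

3 error(s) at position(s): 0, 1, 5


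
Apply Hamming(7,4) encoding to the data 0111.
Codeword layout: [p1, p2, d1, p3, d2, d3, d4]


Parity bits: p1=0, p2=0, p3=1

0001111


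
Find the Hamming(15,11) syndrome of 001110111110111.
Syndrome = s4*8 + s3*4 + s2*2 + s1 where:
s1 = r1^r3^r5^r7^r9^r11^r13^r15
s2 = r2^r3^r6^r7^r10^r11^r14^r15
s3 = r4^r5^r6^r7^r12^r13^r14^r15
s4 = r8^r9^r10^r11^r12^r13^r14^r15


s1=1, s2=0, s3=0, s4=1

Syndrome = 9 (error at position 9)


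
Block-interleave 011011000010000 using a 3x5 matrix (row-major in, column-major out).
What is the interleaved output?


Matrix:
  01101
  10000
  10000
Read columns: 011100100000100

011100100000100


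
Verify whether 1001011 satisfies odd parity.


Number of 1s: 4

No, parity error (4 ones)


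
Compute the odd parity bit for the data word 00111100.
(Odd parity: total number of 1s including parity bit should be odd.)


Number of 1s in data: 4
Parity bit: 1

1


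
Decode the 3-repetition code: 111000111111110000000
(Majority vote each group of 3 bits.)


Groups: 111, 000, 111, 111, 110, 000, 000
Majority votes: 1011100

1011100


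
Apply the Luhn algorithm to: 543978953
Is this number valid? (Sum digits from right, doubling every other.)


Luhn sum = 52
52 mod 10 = 2

Invalid (Luhn sum mod 10 = 2)


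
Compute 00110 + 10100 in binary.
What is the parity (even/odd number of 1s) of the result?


00110 = 6
10100 = 20
Sum = 26 = 11010
1s count = 3

odd parity (3 ones in 11010)


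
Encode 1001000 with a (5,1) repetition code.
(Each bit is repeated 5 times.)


Each bit -> 5 copies

11111000000000011111000000000000000


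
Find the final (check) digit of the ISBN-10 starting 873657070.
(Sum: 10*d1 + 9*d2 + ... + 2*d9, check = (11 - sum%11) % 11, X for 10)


Weighted sum: 295
295 mod 11 = 9

Check digit: 2


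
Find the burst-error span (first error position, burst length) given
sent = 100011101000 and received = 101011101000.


XOR: 001000000000

Burst at position 2, length 1


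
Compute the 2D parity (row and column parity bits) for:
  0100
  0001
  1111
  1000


Row parities: 1101
Column parities: 0010

Row P: 1101, Col P: 0010, Corner: 1


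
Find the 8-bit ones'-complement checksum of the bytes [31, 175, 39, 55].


Sum = 300 mod 256 = 44
Complement = 211

211


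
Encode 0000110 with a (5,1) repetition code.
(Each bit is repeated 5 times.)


Each bit -> 5 copies

00000000000000000000111111111100000


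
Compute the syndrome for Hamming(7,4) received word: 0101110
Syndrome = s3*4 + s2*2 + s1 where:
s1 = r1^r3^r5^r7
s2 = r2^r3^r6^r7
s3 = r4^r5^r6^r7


s1=1, s2=0, s3=1

Syndrome = 5 (error at position 5)


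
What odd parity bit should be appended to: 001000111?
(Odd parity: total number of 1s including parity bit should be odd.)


Number of 1s in data: 4
Parity bit: 1

1


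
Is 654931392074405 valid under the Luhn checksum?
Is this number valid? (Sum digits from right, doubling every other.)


Luhn sum = 63
63 mod 10 = 3

Invalid (Luhn sum mod 10 = 3)


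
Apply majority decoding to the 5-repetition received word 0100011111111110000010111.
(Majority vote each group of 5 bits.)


Groups: 01000, 11111, 11111, 00000, 10111
Majority votes: 01101

01101


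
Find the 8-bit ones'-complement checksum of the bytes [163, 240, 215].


Sum = 618 mod 256 = 106
Complement = 149

149


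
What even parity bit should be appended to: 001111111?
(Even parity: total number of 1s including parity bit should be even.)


Number of 1s in data: 7
Parity bit: 1

1


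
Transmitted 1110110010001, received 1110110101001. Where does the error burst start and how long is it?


XOR: 0000000111000

Burst at position 7, length 3


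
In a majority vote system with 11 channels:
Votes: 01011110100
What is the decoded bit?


Ones: 6 out of 11
Threshold: 6

1 (6/11 voted 1)


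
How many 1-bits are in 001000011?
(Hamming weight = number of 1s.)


Counting 1s in 001000011

3


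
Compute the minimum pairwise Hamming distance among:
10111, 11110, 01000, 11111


Comparing all pairs, minimum distance: 1
Can detect 0 errors, correct 0 errors

1


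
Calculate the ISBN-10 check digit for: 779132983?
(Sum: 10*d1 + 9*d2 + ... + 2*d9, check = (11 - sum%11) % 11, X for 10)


Weighted sum: 306
306 mod 11 = 9

Check digit: 2


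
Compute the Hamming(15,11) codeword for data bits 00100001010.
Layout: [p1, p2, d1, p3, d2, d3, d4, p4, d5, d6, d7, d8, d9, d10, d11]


Parity bits: p1=0, p2=0, p3=1, p4=0

000101000001010


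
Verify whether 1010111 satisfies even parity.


Number of 1s: 5

No, parity error (5 ones)


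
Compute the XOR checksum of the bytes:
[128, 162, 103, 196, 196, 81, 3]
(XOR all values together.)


XOR chain: 128 ^ 162 ^ 103 ^ 196 ^ 196 ^ 81 ^ 3 = 23

23


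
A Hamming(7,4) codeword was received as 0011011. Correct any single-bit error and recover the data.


Syndrome = 6: error at position 6

Data: 1001 (corrected bit 6)


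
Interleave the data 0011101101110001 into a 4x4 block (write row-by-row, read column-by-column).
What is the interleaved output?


Matrix:
  0011
  1011
  0111
  0001
Read columns: 0100001011101111

0100001011101111


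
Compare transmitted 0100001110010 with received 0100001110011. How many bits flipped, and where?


XOR: 0000000000001

1 error(s) at position(s): 12


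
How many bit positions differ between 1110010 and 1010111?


XOR: 0100101
Count of 1s: 3

3


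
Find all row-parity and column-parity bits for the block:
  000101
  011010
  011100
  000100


Row parities: 0111
Column parities: 000111

Row P: 0111, Col P: 000111, Corner: 1


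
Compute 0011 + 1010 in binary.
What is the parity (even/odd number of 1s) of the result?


0011 = 3
1010 = 10
Sum = 13 = 1101
1s count = 3

odd parity (3 ones in 1101)


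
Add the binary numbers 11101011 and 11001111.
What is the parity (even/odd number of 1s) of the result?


11101011 = 235
11001111 = 207
Sum = 442 = 110111010
1s count = 6

even parity (6 ones in 110111010)


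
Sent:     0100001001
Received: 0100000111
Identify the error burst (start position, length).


XOR: 0000001110

Burst at position 6, length 3


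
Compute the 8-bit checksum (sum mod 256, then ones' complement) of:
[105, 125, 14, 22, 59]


Sum = 325 mod 256 = 69
Complement = 186

186


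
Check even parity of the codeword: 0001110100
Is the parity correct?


Number of 1s: 4

Yes, parity is correct (4 ones)


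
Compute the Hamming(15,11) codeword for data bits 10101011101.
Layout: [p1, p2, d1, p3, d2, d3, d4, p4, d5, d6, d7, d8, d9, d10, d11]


Parity bits: p1=1, p2=0, p3=0, p4=1

101001011011101


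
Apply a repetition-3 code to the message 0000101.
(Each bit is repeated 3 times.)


Each bit -> 3 copies

000000000000111000111


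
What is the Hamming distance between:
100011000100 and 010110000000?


XOR: 110101000100
Count of 1s: 5

5


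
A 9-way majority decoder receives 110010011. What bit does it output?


Ones: 5 out of 9
Threshold: 5

1 (5/9 voted 1)


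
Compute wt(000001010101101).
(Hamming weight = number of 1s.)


Counting 1s in 000001010101101

6


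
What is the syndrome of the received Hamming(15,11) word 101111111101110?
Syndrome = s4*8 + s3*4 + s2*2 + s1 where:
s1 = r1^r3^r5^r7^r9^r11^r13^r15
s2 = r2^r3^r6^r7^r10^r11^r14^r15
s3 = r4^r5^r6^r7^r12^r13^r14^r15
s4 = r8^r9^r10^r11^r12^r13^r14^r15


s1=0, s2=1, s3=1, s4=0

Syndrome = 6 (error at position 6)


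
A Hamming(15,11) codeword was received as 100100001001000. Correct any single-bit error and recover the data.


Syndrome = 0: no error detected

Data: 00001001000 (no errors)


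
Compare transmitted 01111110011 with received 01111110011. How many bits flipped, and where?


XOR: 00000000000

0 errors (received matches sent)


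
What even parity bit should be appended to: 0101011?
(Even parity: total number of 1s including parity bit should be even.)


Number of 1s in data: 4
Parity bit: 0

0


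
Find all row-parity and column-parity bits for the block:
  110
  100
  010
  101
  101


Row parities: 01100
Column parities: 000

Row P: 01100, Col P: 000, Corner: 0


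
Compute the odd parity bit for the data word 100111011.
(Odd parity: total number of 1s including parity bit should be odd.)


Number of 1s in data: 6
Parity bit: 1

1


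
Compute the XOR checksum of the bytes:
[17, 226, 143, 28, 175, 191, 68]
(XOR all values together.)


XOR chain: 17 ^ 226 ^ 143 ^ 28 ^ 175 ^ 191 ^ 68 = 52

52


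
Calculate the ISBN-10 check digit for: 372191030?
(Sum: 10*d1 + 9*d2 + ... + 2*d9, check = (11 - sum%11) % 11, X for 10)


Weighted sum: 184
184 mod 11 = 8

Check digit: 3


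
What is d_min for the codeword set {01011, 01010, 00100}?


Comparing all pairs, minimum distance: 1
Can detect 0 errors, correct 0 errors

1


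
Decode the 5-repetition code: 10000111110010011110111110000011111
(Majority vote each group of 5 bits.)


Groups: 10000, 11111, 00100, 11110, 11111, 00000, 11111
Majority votes: 0101101

0101101


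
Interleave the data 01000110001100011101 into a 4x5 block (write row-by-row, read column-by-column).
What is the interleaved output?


Matrix:
  01000
  11000
  11000
  11101
Read columns: 01111111000100000001

01111111000100000001


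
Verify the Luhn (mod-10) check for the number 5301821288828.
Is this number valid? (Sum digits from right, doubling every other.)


Luhn sum = 65
65 mod 10 = 5

Invalid (Luhn sum mod 10 = 5)


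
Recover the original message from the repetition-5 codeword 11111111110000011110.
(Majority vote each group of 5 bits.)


Groups: 11111, 11111, 00000, 11110
Majority votes: 1101

1101


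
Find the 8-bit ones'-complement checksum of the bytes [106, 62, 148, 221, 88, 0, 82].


Sum = 707 mod 256 = 195
Complement = 60

60


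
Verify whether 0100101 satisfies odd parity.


Number of 1s: 3

Yes, parity is correct (3 ones)


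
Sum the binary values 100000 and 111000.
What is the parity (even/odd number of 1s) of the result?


100000 = 32
111000 = 56
Sum = 88 = 1011000
1s count = 3

odd parity (3 ones in 1011000)


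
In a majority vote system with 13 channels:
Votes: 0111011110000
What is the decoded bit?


Ones: 7 out of 13
Threshold: 7

1 (7/13 voted 1)


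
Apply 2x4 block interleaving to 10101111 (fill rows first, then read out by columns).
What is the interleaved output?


Matrix:
  1010
  1111
Read columns: 11011101

11011101


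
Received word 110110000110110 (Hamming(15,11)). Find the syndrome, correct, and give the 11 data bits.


Syndrome = 0: no error detected

Data: 01000110110 (no errors)


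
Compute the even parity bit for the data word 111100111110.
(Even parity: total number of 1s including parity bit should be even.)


Number of 1s in data: 9
Parity bit: 1

1


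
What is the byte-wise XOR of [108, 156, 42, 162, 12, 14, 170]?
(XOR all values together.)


XOR chain: 108 ^ 156 ^ 42 ^ 162 ^ 12 ^ 14 ^ 170 = 208

208


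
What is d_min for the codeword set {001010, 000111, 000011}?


Comparing all pairs, minimum distance: 1
Can detect 0 errors, correct 0 errors

1


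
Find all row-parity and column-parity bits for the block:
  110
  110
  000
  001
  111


Row parities: 00011
Column parities: 110

Row P: 00011, Col P: 110, Corner: 0


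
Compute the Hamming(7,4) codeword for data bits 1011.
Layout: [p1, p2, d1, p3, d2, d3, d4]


Parity bits: p1=0, p2=1, p3=0

0110011


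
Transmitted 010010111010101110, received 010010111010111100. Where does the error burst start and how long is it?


XOR: 000000000000010010

Burst at position 13, length 4


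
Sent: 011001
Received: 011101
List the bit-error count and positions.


XOR: 000100

1 error(s) at position(s): 3


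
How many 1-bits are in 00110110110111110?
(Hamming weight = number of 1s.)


Counting 1s in 00110110110111110

11


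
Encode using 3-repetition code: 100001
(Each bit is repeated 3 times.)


Each bit -> 3 copies

111000000000000111


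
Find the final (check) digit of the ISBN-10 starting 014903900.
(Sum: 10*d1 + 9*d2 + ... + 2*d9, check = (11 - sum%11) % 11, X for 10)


Weighted sum: 155
155 mod 11 = 1

Check digit: X


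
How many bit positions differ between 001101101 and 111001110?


XOR: 110100011
Count of 1s: 5

5


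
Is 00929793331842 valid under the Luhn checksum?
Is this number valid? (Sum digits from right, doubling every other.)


Luhn sum = 68
68 mod 10 = 8

Invalid (Luhn sum mod 10 = 8)


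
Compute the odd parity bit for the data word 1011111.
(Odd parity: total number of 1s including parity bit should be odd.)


Number of 1s in data: 6
Parity bit: 1

1


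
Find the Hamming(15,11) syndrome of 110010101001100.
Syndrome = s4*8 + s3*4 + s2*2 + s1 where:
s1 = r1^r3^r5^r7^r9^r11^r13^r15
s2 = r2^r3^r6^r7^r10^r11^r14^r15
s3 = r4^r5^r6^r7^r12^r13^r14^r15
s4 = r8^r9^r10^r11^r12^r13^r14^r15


s1=1, s2=0, s3=0, s4=1

Syndrome = 9 (error at position 9)


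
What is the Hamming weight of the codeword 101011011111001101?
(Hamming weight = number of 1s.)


Counting 1s in 101011011111001101

12


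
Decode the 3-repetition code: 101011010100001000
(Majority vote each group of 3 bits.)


Groups: 101, 011, 010, 100, 001, 000
Majority votes: 110000

110000


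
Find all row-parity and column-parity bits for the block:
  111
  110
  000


Row parities: 100
Column parities: 001

Row P: 100, Col P: 001, Corner: 1


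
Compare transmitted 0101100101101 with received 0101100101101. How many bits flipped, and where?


XOR: 0000000000000

0 errors (received matches sent)


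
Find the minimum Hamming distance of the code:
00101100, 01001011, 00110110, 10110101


Comparing all pairs, minimum distance: 3
Can detect 2 errors, correct 1 errors

3


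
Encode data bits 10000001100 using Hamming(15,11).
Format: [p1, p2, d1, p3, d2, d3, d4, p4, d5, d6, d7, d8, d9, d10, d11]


Parity bits: p1=0, p2=1, p3=0, p4=0

011000000001100


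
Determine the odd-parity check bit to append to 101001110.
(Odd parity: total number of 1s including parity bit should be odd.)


Number of 1s in data: 5
Parity bit: 0

0


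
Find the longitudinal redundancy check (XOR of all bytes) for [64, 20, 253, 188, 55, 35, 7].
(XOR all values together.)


XOR chain: 64 ^ 20 ^ 253 ^ 188 ^ 55 ^ 35 ^ 7 = 6

6


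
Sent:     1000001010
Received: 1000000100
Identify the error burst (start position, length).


XOR: 0000001110

Burst at position 6, length 3


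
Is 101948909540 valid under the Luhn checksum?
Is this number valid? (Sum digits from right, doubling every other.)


Luhn sum = 60
60 mod 10 = 0

Valid (Luhn sum mod 10 = 0)


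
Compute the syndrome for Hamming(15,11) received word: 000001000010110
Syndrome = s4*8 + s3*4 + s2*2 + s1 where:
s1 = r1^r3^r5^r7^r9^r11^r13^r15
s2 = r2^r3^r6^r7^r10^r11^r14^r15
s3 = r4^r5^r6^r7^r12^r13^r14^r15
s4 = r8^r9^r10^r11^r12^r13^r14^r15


s1=0, s2=1, s3=1, s4=1

Syndrome = 14 (error at position 14)


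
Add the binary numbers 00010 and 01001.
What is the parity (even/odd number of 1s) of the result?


00010 = 2
01001 = 9
Sum = 11 = 1011
1s count = 3

odd parity (3 ones in 1011)


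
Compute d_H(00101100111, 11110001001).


XOR: 11011101110
Count of 1s: 8

8
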